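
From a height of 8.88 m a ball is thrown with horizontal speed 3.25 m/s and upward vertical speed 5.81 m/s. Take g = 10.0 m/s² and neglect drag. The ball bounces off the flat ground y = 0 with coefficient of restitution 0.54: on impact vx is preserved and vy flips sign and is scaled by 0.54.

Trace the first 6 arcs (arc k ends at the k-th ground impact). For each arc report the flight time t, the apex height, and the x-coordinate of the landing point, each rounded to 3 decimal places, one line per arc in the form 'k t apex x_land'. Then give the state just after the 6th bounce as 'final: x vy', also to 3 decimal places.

Arc 1: start y=8.880, vy=5.810 → t=2.035, apex=10.568, x_land=6.613, impact vy=-14.538
  bounce: vy ← 0.54·14.538 = 7.851
Arc 2: start y=0.000, vy=7.851 → t=1.570, apex=3.082, x_land=11.716, impact vy=-7.851
  bounce: vy ← 0.54·7.851 = 4.239
Arc 3: start y=0.000, vy=4.239 → t=0.848, apex=0.899, x_land=14.472, impact vy=-4.239
  bounce: vy ← 0.54·4.239 = 2.289
Arc 4: start y=0.000, vy=2.289 → t=0.458, apex=0.262, x_land=15.960, impact vy=-2.289
  bounce: vy ← 0.54·2.289 = 1.236
Arc 5: start y=0.000, vy=1.236 → t=0.247, apex=0.076, x_land=16.763, impact vy=-1.236
  bounce: vy ← 0.54·1.236 = 0.668
Arc 6: start y=0.000, vy=0.668 → t=0.134, apex=0.022, x_land=17.197, impact vy=-0.668
  bounce: vy ← 0.54·0.668 = 0.360

1 2.035 10.568 6.613
2 1.570 3.082 11.716
3 0.848 0.899 14.472
4 0.458 0.262 15.960
5 0.247 0.076 16.763
6 0.134 0.022 17.197
final: 17.197 0.360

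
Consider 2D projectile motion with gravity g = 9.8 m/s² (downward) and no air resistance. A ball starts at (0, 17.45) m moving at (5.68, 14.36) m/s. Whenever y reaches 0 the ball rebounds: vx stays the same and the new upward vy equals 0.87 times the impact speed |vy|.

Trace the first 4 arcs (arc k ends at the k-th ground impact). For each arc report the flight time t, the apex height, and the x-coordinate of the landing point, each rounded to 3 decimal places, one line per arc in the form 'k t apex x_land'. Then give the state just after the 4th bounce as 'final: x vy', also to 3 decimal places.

Arc 1: start y=17.450, vy=14.360 → t=3.855, apex=27.971, x_land=21.894, impact vy=-23.414
  bounce: vy ← 0.87·23.414 = 20.370
Arc 2: start y=0.000, vy=20.370 → t=4.157, apex=21.171, x_land=45.507, impact vy=-20.370
  bounce: vy ← 0.87·20.370 = 17.722
Arc 3: start y=0.000, vy=17.722 → t=3.617, apex=16.024, x_land=66.050, impact vy=-17.722
  bounce: vy ← 0.87·17.722 = 15.418
Arc 4: start y=0.000, vy=15.418 → t=3.147, apex=12.129, x_land=83.923, impact vy=-15.418
  bounce: vy ← 0.87·15.418 = 13.414

1 3.855 27.971 21.894
2 4.157 21.171 45.507
3 3.617 16.024 66.050
4 3.147 12.129 83.923
final: 83.923 13.414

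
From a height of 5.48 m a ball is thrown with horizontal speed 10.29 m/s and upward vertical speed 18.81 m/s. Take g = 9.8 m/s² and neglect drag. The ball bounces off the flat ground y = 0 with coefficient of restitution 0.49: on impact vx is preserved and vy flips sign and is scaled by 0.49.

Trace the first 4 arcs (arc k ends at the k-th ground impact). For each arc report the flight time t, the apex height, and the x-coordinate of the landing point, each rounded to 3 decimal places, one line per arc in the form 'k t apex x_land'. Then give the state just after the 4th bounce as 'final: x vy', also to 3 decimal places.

1 4.111 23.532 42.300
2 2.148 5.650 64.399
3 1.052 1.357 75.228
4 0.516 0.326 80.534
final: 80.534 1.238

Arc 1: start y=5.480, vy=18.810 → t=4.111, apex=23.532, x_land=42.300, impact vy=-21.476
  bounce: vy ← 0.49·21.476 = 10.523
Arc 2: start y=0.000, vy=10.523 → t=2.148, apex=5.650, x_land=64.399, impact vy=-10.523
  bounce: vy ← 0.49·10.523 = 5.156
Arc 3: start y=0.000, vy=5.156 → t=1.052, apex=1.357, x_land=75.228, impact vy=-5.156
  bounce: vy ← 0.49·5.156 = 2.527
Arc 4: start y=0.000, vy=2.527 → t=0.516, apex=0.326, x_land=80.534, impact vy=-2.527
  bounce: vy ← 0.49·2.527 = 1.238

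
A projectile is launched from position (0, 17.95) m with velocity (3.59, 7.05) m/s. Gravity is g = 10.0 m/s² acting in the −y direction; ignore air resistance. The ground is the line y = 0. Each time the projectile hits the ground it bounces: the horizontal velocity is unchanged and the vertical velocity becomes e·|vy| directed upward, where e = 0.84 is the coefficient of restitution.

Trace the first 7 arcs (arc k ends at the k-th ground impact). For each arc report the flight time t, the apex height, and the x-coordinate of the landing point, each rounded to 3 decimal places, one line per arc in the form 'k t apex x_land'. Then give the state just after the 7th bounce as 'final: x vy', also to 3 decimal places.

1 2.727 20.435 9.789
2 3.396 14.419 21.982
3 2.853 10.174 32.224
4 2.396 7.179 40.827
5 2.013 5.065 48.054
6 1.691 3.574 54.124
7 1.420 2.522 59.223
final: 59.223 5.966

Arc 1: start y=17.950, vy=7.050 → t=2.727, apex=20.435, x_land=9.789, impact vy=-20.216
  bounce: vy ← 0.84·20.216 = 16.982
Arc 2: start y=0.000, vy=16.982 → t=3.396, apex=14.419, x_land=21.982, impact vy=-16.982
  bounce: vy ← 0.84·16.982 = 14.265
Arc 3: start y=0.000, vy=14.265 → t=2.853, apex=10.174, x_land=32.224, impact vy=-14.265
  bounce: vy ← 0.84·14.265 = 11.982
Arc 4: start y=0.000, vy=11.982 → t=2.396, apex=7.179, x_land=40.827, impact vy=-11.982
  bounce: vy ← 0.84·11.982 = 10.065
Arc 5: start y=0.000, vy=10.065 → t=2.013, apex=5.065, x_land=48.054, impact vy=-10.065
  bounce: vy ← 0.84·10.065 = 8.455
Arc 6: start y=0.000, vy=8.455 → t=1.691, apex=3.574, x_land=54.124, impact vy=-8.455
  bounce: vy ← 0.84·8.455 = 7.102
Arc 7: start y=0.000, vy=7.102 → t=1.420, apex=2.522, x_land=59.223, impact vy=-7.102
  bounce: vy ← 0.84·7.102 = 5.966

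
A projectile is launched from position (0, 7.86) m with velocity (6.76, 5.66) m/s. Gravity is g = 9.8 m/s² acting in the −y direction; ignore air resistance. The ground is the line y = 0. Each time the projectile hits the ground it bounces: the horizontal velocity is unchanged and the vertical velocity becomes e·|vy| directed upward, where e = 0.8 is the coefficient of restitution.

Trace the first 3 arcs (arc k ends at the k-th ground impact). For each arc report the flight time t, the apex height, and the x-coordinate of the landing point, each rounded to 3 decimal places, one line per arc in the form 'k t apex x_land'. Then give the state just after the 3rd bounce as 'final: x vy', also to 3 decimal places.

1 1.970 9.494 13.314
2 2.227 6.076 28.370
3 1.782 3.889 40.415
final: 40.415 6.984

Arc 1: start y=7.860, vy=5.660 → t=1.970, apex=9.494, x_land=13.314, impact vy=-13.642
  bounce: vy ← 0.8·13.642 = 10.913
Arc 2: start y=0.000, vy=10.913 → t=2.227, apex=6.076, x_land=28.370, impact vy=-10.913
  bounce: vy ← 0.8·10.913 = 8.731
Arc 3: start y=0.000, vy=8.731 → t=1.782, apex=3.889, x_land=40.415, impact vy=-8.731
  bounce: vy ← 0.8·8.731 = 6.984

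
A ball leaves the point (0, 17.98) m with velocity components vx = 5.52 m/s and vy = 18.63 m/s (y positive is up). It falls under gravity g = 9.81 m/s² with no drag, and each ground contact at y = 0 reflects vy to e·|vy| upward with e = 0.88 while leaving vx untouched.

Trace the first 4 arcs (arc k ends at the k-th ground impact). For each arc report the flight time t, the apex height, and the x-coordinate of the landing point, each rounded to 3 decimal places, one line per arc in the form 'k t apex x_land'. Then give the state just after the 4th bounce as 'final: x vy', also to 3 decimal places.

1 4.596 35.670 25.369
2 4.746 27.623 51.568
3 4.177 21.391 74.623
4 3.675 16.565 94.911
final: 94.911 15.865

Arc 1: start y=17.980, vy=18.630 → t=4.596, apex=35.670, x_land=25.369, impact vy=-26.455
  bounce: vy ← 0.88·26.455 = 23.280
Arc 2: start y=0.000, vy=23.280 → t=4.746, apex=27.623, x_land=51.568, impact vy=-23.280
  bounce: vy ← 0.88·23.280 = 20.486
Arc 3: start y=0.000, vy=20.486 → t=4.177, apex=21.391, x_land=74.623, impact vy=-20.486
  bounce: vy ← 0.88·20.486 = 18.028
Arc 4: start y=0.000, vy=18.028 → t=3.675, apex=16.565, x_land=94.911, impact vy=-18.028
  bounce: vy ← 0.88·18.028 = 15.865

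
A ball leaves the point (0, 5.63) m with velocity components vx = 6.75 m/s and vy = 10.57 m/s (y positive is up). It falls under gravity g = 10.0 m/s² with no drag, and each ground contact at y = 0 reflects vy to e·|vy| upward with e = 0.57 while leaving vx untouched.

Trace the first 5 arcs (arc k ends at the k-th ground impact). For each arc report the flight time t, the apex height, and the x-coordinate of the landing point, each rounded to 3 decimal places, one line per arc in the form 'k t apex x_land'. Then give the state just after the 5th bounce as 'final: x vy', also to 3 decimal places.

Arc 1: start y=5.630, vy=10.570 → t=2.555, apex=11.216, x_land=17.245, impact vy=-14.977
  bounce: vy ← 0.57·14.977 = 8.537
Arc 2: start y=0.000, vy=8.537 → t=1.707, apex=3.644, x_land=28.770, impact vy=-8.537
  bounce: vy ← 0.57·8.537 = 4.866
Arc 3: start y=0.000, vy=4.866 → t=0.973, apex=1.184, x_land=35.339, impact vy=-4.866
  bounce: vy ← 0.57·4.866 = 2.774
Arc 4: start y=0.000, vy=2.774 → t=0.555, apex=0.385, x_land=39.084, impact vy=-2.774
  bounce: vy ← 0.57·2.774 = 1.581
Arc 5: start y=0.000, vy=1.581 → t=0.316, apex=0.125, x_land=41.218, impact vy=-1.581
  bounce: vy ← 0.57·1.581 = 0.901

1 2.555 11.216 17.245
2 1.707 3.644 28.770
3 0.973 1.184 35.339
4 0.555 0.385 39.084
5 0.316 0.125 41.218
final: 41.218 0.901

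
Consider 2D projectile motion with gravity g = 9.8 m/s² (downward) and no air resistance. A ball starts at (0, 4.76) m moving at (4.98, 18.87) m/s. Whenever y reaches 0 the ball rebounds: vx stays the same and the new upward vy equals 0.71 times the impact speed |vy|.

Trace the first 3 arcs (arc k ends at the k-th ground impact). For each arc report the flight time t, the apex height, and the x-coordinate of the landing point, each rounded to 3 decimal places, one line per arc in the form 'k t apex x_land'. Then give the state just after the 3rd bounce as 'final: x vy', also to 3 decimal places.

Arc 1: start y=4.760, vy=18.870 → t=4.089, apex=22.927, x_land=20.361, impact vy=-21.198
  bounce: vy ← 0.71·21.198 = 15.051
Arc 2: start y=0.000, vy=15.051 → t=3.072, apex=11.558, x_land=35.658, impact vy=-15.051
  bounce: vy ← 0.71·15.051 = 10.686
Arc 3: start y=0.000, vy=10.686 → t=2.181, apex=5.826, x_land=46.518, impact vy=-10.686
  bounce: vy ← 0.71·10.686 = 7.587

1 4.089 22.927 20.361
2 3.072 11.558 35.658
3 2.181 5.826 46.518
final: 46.518 7.587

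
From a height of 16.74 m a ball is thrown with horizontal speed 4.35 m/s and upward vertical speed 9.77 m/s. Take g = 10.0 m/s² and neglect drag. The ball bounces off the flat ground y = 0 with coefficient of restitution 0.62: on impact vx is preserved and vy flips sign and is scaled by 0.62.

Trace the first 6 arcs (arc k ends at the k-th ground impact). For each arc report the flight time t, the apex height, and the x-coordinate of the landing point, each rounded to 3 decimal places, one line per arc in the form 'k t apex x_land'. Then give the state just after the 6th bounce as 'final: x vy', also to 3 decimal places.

Arc 1: start y=16.740, vy=9.770 → t=3.051, apex=21.513, x_land=13.273, impact vy=-20.743
  bounce: vy ← 0.62·20.743 = 12.860
Arc 2: start y=0.000, vy=12.860 → t=2.572, apex=8.269, x_land=24.461, impact vy=-12.860
  bounce: vy ← 0.62·12.860 = 7.973
Arc 3: start y=0.000, vy=7.973 → t=1.595, apex=3.179, x_land=31.398, impact vy=-7.973
  bounce: vy ← 0.62·7.973 = 4.944
Arc 4: start y=0.000, vy=4.944 → t=0.989, apex=1.222, x_land=35.699, impact vy=-4.944
  bounce: vy ← 0.62·4.944 = 3.065
Arc 5: start y=0.000, vy=3.065 → t=0.613, apex=0.470, x_land=38.366, impact vy=-3.065
  bounce: vy ← 0.62·3.065 = 1.900
Arc 6: start y=0.000, vy=1.900 → t=0.380, apex=0.181, x_land=40.019, impact vy=-1.900
  bounce: vy ← 0.62·1.900 = 1.178

1 3.051 21.513 13.273
2 2.572 8.269 24.461
3 1.595 3.179 31.398
4 0.989 1.222 35.699
5 0.613 0.470 38.366
6 0.380 0.181 40.019
final: 40.019 1.178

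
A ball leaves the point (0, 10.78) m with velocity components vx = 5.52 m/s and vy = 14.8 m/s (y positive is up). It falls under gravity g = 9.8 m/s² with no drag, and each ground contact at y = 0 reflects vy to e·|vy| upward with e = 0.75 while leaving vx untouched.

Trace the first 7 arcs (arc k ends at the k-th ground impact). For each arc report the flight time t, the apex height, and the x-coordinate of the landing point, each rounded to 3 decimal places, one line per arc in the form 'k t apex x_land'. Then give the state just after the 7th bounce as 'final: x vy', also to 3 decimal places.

1 3.627 21.956 20.021
2 3.175 12.350 37.548
3 2.381 6.947 50.693
4 1.786 3.908 60.552
5 1.340 2.198 67.946
6 1.005 1.236 73.492
7 0.753 0.695 77.651
final: 77.651 2.769

Arc 1: start y=10.780, vy=14.800 → t=3.627, apex=21.956, x_land=20.021, impact vy=-20.744
  bounce: vy ← 0.75·20.744 = 15.558
Arc 2: start y=0.000, vy=15.558 → t=3.175, apex=12.350, x_land=37.548, impact vy=-15.558
  bounce: vy ← 0.75·15.558 = 11.669
Arc 3: start y=0.000, vy=11.669 → t=2.381, apex=6.947, x_land=50.693, impact vy=-11.669
  bounce: vy ← 0.75·11.669 = 8.752
Arc 4: start y=0.000, vy=8.752 → t=1.786, apex=3.908, x_land=60.552, impact vy=-8.752
  bounce: vy ← 0.75·8.752 = 6.564
Arc 5: start y=0.000, vy=6.564 → t=1.340, apex=2.198, x_land=67.946, impact vy=-6.564
  bounce: vy ← 0.75·6.564 = 4.923
Arc 6: start y=0.000, vy=4.923 → t=1.005, apex=1.236, x_land=73.492, impact vy=-4.923
  bounce: vy ← 0.75·4.923 = 3.692
Arc 7: start y=0.000, vy=3.692 → t=0.753, apex=0.695, x_land=77.651, impact vy=-3.692
  bounce: vy ← 0.75·3.692 = 2.769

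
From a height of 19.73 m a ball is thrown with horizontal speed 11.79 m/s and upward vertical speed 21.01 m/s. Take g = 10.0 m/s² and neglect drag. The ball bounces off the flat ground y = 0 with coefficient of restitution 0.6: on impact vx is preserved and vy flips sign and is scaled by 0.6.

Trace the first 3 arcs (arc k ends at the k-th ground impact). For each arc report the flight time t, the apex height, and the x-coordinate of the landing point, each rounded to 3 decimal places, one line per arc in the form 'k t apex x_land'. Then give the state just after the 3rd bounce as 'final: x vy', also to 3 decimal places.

1 4.992 41.801 58.860
2 3.470 15.048 99.768
3 2.082 5.417 124.312
final: 124.312 6.245

Arc 1: start y=19.730, vy=21.010 → t=4.992, apex=41.801, x_land=58.860, impact vy=-28.914
  bounce: vy ← 0.6·28.914 = 17.348
Arc 2: start y=0.000, vy=17.348 → t=3.470, apex=15.048, x_land=99.768, impact vy=-17.348
  bounce: vy ← 0.6·17.348 = 10.409
Arc 3: start y=0.000, vy=10.409 → t=2.082, apex=5.417, x_land=124.312, impact vy=-10.409
  bounce: vy ← 0.6·10.409 = 6.245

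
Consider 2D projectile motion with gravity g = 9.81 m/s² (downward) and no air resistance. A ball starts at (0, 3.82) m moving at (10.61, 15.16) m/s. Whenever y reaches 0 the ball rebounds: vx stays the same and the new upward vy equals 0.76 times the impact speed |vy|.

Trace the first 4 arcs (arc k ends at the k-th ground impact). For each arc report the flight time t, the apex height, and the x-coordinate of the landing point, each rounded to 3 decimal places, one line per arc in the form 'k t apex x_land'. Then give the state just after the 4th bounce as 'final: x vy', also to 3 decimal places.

Arc 1: start y=3.820, vy=15.160 → t=3.325, apex=15.534, x_land=35.278, impact vy=-17.458
  bounce: vy ← 0.76·17.458 = 13.268
Arc 2: start y=0.000, vy=13.268 → t=2.705, apex=8.972, x_land=63.978, impact vy=-13.268
  bounce: vy ← 0.76·13.268 = 10.084
Arc 3: start y=0.000, vy=10.084 → t=2.056, apex=5.182, x_land=85.789, impact vy=-10.084
  bounce: vy ← 0.76·10.084 = 7.664
Arc 4: start y=0.000, vy=7.664 → t=1.562, apex=2.993, x_land=102.366, impact vy=-7.664
  bounce: vy ← 0.76·7.664 = 5.824

1 3.325 15.534 35.278
2 2.705 8.972 63.978
3 2.056 5.182 85.789
4 1.562 2.993 102.366
final: 102.366 5.824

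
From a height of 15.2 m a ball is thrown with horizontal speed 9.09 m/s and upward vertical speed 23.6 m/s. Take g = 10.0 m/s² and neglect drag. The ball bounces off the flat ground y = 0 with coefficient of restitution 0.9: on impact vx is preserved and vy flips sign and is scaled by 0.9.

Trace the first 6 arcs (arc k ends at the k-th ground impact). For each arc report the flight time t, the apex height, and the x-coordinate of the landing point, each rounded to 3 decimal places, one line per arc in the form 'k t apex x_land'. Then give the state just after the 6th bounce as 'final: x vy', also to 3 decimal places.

Arc 1: start y=15.200, vy=23.600 → t=5.294, apex=43.048, x_land=48.124, impact vy=-29.342
  bounce: vy ← 0.9·29.342 = 26.408
Arc 2: start y=0.000, vy=26.408 → t=5.282, apex=34.869, x_land=96.134, impact vy=-26.408
  bounce: vy ← 0.9·26.408 = 23.767
Arc 3: start y=0.000, vy=23.767 → t=4.753, apex=28.244, x_land=139.343, impact vy=-23.767
  bounce: vy ← 0.9·23.767 = 21.390
Arc 4: start y=0.000, vy=21.390 → t=4.278, apex=22.877, x_land=178.230, impact vy=-21.390
  bounce: vy ← 0.9·21.390 = 19.251
Arc 5: start y=0.000, vy=19.251 → t=3.850, apex=18.531, x_land=213.229, impact vy=-19.251
  bounce: vy ← 0.9·19.251 = 17.326
Arc 6: start y=0.000, vy=17.326 → t=3.465, apex=15.010, x_land=244.728, impact vy=-17.326
  bounce: vy ← 0.9·17.326 = 15.594

1 5.294 43.048 48.124
2 5.282 34.869 96.134
3 4.753 28.244 139.343
4 4.278 22.877 178.230
5 3.850 18.531 213.229
6 3.465 15.010 244.728
final: 244.728 15.594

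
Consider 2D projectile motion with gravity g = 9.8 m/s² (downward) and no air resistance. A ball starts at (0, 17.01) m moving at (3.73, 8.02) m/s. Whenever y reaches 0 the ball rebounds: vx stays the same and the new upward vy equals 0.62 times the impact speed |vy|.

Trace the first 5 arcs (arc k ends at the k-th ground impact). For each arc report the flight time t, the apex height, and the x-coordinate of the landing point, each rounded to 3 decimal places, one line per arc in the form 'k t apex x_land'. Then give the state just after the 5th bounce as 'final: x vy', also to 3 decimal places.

Arc 1: start y=17.010, vy=8.020 → t=2.853, apex=20.292, x_land=10.643, impact vy=-19.943
  bounce: vy ← 0.62·19.943 = 12.365
Arc 2: start y=0.000, vy=12.365 → t=2.523, apex=7.800, x_land=20.055, impact vy=-12.365
  bounce: vy ← 0.62·12.365 = 7.666
Arc 3: start y=0.000, vy=7.666 → t=1.564, apex=2.998, x_land=25.891, impact vy=-7.666
  bounce: vy ← 0.62·7.666 = 4.753
Arc 4: start y=0.000, vy=4.753 → t=0.970, apex=1.153, x_land=29.509, impact vy=-4.753
  bounce: vy ← 0.62·4.753 = 2.947
Arc 5: start y=0.000, vy=2.947 → t=0.601, apex=0.443, x_land=31.752, impact vy=-2.947
  bounce: vy ← 0.62·2.947 = 1.827

1 2.853 20.292 10.643
2 2.523 7.800 20.055
3 1.564 2.998 25.891
4 0.970 1.153 29.509
5 0.601 0.443 31.752
final: 31.752 1.827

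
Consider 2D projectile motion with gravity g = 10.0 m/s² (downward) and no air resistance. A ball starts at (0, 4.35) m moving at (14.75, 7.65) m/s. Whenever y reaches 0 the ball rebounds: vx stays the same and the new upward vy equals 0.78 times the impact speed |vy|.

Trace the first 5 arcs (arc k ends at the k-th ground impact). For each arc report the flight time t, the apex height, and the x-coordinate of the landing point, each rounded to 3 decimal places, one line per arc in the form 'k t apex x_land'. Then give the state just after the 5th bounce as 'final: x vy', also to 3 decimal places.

Arc 1: start y=4.350, vy=7.650 → t=1.971, apex=7.276, x_land=29.077, impact vy=-12.063
  bounce: vy ← 0.78·12.063 = 9.409
Arc 2: start y=0.000, vy=9.409 → t=1.882, apex=4.427, x_land=56.835, impact vy=-9.409
  bounce: vy ← 0.78·9.409 = 7.339
Arc 3: start y=0.000, vy=7.339 → t=1.468, apex=2.693, x_land=78.486, impact vy=-7.339
  bounce: vy ← 0.78·7.339 = 5.725
Arc 4: start y=0.000, vy=5.725 → t=1.145, apex=1.639, x_land=95.373, impact vy=-5.725
  bounce: vy ← 0.78·5.725 = 4.465
Arc 5: start y=0.000, vy=4.465 → t=0.893, apex=0.997, x_land=108.546, impact vy=-4.465
  bounce: vy ← 0.78·4.465 = 3.483

1 1.971 7.276 29.077
2 1.882 4.427 56.835
3 1.468 2.693 78.486
4 1.145 1.639 95.373
5 0.893 0.997 108.546
final: 108.546 3.483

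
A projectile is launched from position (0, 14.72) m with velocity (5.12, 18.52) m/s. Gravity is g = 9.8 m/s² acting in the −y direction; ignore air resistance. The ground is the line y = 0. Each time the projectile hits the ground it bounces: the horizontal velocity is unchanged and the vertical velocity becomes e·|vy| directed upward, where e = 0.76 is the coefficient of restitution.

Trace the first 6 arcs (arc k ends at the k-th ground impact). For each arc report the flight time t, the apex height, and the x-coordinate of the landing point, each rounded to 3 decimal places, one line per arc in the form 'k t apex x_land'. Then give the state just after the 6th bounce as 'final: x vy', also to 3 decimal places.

Arc 1: start y=14.720, vy=18.520 → t=4.454, apex=32.220, x_land=22.805, impact vy=-25.130
  bounce: vy ← 0.76·25.130 = 19.099
Arc 2: start y=0.000, vy=19.099 → t=3.898, apex=18.610, x_land=42.761, impact vy=-19.099
  bounce: vy ← 0.76·19.099 = 14.515
Arc 3: start y=0.000, vy=14.515 → t=2.962, apex=10.749, x_land=57.927, impact vy=-14.515
  bounce: vy ← 0.76·14.515 = 11.031
Arc 4: start y=0.000, vy=11.031 → t=2.251, apex=6.209, x_land=69.454, impact vy=-11.031
  bounce: vy ← 0.76·11.031 = 8.384
Arc 5: start y=0.000, vy=8.384 → t=1.711, apex=3.586, x_land=78.214, impact vy=-8.384
  bounce: vy ← 0.76·8.384 = 6.372
Arc 6: start y=0.000, vy=6.372 → t=1.300, apex=2.071, x_land=84.872, impact vy=-6.372
  bounce: vy ← 0.76·6.372 = 4.842

1 4.454 32.220 22.805
2 3.898 18.610 42.761
3 2.962 10.749 57.927
4 2.251 6.209 69.454
5 1.711 3.586 78.214
6 1.300 2.071 84.872
final: 84.872 4.842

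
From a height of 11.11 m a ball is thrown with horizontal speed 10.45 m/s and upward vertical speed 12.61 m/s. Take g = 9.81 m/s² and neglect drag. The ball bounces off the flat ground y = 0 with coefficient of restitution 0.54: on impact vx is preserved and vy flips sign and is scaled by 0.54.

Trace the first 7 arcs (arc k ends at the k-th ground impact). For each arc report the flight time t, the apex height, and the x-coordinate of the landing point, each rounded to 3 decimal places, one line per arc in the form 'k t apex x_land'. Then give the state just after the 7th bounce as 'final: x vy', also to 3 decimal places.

Arc 1: start y=11.110, vy=12.610 → t=3.265, apex=19.215, x_land=34.116, impact vy=-19.416
  bounce: vy ← 0.54·19.416 = 10.485
Arc 2: start y=0.000, vy=10.485 → t=2.138, apex=5.603, x_land=56.453, impact vy=-10.485
  bounce: vy ← 0.54·10.485 = 5.662
Arc 3: start y=0.000, vy=5.662 → t=1.154, apex=1.634, x_land=68.515, impact vy=-5.662
  bounce: vy ← 0.54·5.662 = 3.057
Arc 4: start y=0.000, vy=3.057 → t=0.623, apex=0.476, x_land=75.029, impact vy=-3.057
  bounce: vy ← 0.54·3.057 = 1.651
Arc 5: start y=0.000, vy=1.651 → t=0.337, apex=0.139, x_land=78.546, impact vy=-1.651
  bounce: vy ← 0.54·1.651 = 0.892
Arc 6: start y=0.000, vy=0.892 → t=0.182, apex=0.041, x_land=80.446, impact vy=-0.892
  bounce: vy ← 0.54·0.892 = 0.481
Arc 7: start y=0.000, vy=0.481 → t=0.098, apex=0.012, x_land=81.472, impact vy=-0.481
  bounce: vy ← 0.54·0.481 = 0.260

1 3.265 19.215 34.116
2 2.138 5.603 56.453
3 1.154 1.634 68.515
4 0.623 0.476 75.029
5 0.337 0.139 78.546
6 0.182 0.041 80.446
7 0.098 0.012 81.472
final: 81.472 0.260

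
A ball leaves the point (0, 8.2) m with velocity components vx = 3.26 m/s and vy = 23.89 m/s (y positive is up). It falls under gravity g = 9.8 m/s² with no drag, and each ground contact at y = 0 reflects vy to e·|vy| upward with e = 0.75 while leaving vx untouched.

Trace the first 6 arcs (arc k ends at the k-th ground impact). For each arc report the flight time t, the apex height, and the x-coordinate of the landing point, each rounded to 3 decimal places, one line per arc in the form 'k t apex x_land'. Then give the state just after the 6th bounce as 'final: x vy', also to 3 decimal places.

1 5.197 37.319 16.944
2 4.140 20.992 30.439
3 3.105 11.808 40.560
4 2.329 6.642 48.151
5 1.746 3.736 53.844
6 1.310 2.102 58.114
final: 58.114 4.813

Arc 1: start y=8.200, vy=23.890 → t=5.197, apex=37.319, x_land=16.944, impact vy=-27.045
  bounce: vy ← 0.75·27.045 = 20.284
Arc 2: start y=0.000, vy=20.284 → t=4.140, apex=20.992, x_land=30.439, impact vy=-20.284
  bounce: vy ← 0.75·20.284 = 15.213
Arc 3: start y=0.000, vy=15.213 → t=3.105, apex=11.808, x_land=40.560, impact vy=-15.213
  bounce: vy ← 0.75·15.213 = 11.410
Arc 4: start y=0.000, vy=11.410 → t=2.329, apex=6.642, x_land=48.151, impact vy=-11.410
  bounce: vy ← 0.75·11.410 = 8.557
Arc 5: start y=0.000, vy=8.557 → t=1.746, apex=3.736, x_land=53.844, impact vy=-8.557
  bounce: vy ← 0.75·8.557 = 6.418
Arc 6: start y=0.000, vy=6.418 → t=1.310, apex=2.102, x_land=58.114, impact vy=-6.418
  bounce: vy ← 0.75·6.418 = 4.813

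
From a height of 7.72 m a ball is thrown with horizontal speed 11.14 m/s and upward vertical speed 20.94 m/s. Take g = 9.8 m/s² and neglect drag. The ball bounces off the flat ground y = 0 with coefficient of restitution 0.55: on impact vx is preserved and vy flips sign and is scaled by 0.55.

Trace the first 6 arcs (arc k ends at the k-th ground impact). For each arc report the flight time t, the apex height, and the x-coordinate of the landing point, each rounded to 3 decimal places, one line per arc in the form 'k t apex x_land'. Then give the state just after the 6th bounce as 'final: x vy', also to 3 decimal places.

1 4.615 30.092 51.410
2 2.726 9.103 81.777
3 1.499 2.754 98.479
4 0.825 0.833 107.665
5 0.454 0.252 112.717
6 0.249 0.076 115.496
final: 115.496 0.672

Arc 1: start y=7.720, vy=20.940 → t=4.615, apex=30.092, x_land=51.410, impact vy=-24.286
  bounce: vy ← 0.55·24.286 = 13.357
Arc 2: start y=0.000, vy=13.357 → t=2.726, apex=9.103, x_land=81.777, impact vy=-13.357
  bounce: vy ← 0.55·13.357 = 7.346
Arc 3: start y=0.000, vy=7.346 → t=1.499, apex=2.754, x_land=98.479, impact vy=-7.346
  bounce: vy ← 0.55·7.346 = 4.041
Arc 4: start y=0.000, vy=4.041 → t=0.825, apex=0.833, x_land=107.665, impact vy=-4.041
  bounce: vy ← 0.55·4.041 = 2.222
Arc 5: start y=0.000, vy=2.222 → t=0.454, apex=0.252, x_land=112.717, impact vy=-2.222
  bounce: vy ← 0.55·2.222 = 1.222
Arc 6: start y=0.000, vy=1.222 → t=0.249, apex=0.076, x_land=115.496, impact vy=-1.222
  bounce: vy ← 0.55·1.222 = 0.672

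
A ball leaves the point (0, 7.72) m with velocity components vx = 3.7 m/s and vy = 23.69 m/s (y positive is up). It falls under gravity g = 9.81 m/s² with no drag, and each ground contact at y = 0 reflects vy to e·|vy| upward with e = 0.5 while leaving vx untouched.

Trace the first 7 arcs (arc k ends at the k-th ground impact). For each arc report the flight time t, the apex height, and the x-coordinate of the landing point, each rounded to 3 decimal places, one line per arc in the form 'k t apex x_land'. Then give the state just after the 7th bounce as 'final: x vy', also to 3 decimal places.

1 5.136 36.324 19.004
2 2.721 9.081 29.073
3 1.361 2.270 34.107
4 0.680 0.568 36.624
5 0.340 0.142 37.883
6 0.170 0.035 38.512
7 0.085 0.009 38.827
final: 38.827 0.209

Arc 1: start y=7.720, vy=23.690 → t=5.136, apex=36.324, x_land=19.004, impact vy=-26.696
  bounce: vy ← 0.5·26.696 = 13.348
Arc 2: start y=0.000, vy=13.348 → t=2.721, apex=9.081, x_land=29.073, impact vy=-13.348
  bounce: vy ← 0.5·13.348 = 6.674
Arc 3: start y=0.000, vy=6.674 → t=1.361, apex=2.270, x_land=34.107, impact vy=-6.674
  bounce: vy ← 0.5·6.674 = 3.337
Arc 4: start y=0.000, vy=3.337 → t=0.680, apex=0.568, x_land=36.624, impact vy=-3.337
  bounce: vy ← 0.5·3.337 = 1.669
Arc 5: start y=0.000, vy=1.669 → t=0.340, apex=0.142, x_land=37.883, impact vy=-1.669
  bounce: vy ← 0.5·1.669 = 0.834
Arc 6: start y=0.000, vy=0.834 → t=0.170, apex=0.035, x_land=38.512, impact vy=-0.834
  bounce: vy ← 0.5·0.834 = 0.417
Arc 7: start y=0.000, vy=0.417 → t=0.085, apex=0.009, x_land=38.827, impact vy=-0.417
  bounce: vy ← 0.5·0.417 = 0.209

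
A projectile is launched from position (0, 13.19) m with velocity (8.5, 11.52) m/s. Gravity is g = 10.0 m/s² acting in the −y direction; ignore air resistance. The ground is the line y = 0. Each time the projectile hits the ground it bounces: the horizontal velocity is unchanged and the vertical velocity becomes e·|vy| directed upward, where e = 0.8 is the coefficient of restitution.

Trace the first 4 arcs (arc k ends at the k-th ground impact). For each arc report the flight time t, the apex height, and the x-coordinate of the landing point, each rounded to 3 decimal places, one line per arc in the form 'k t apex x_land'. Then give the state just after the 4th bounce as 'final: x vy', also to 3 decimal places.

Arc 1: start y=13.190, vy=11.520 → t=3.143, apex=19.826, x_land=26.718, impact vy=-19.913
  bounce: vy ← 0.8·19.913 = 15.930
Arc 2: start y=0.000, vy=15.930 → t=3.186, apex=12.688, x_land=53.799, impact vy=-15.930
  bounce: vy ← 0.8·15.930 = 12.744
Arc 3: start y=0.000, vy=12.744 → t=2.549, apex=8.121, x_land=75.464, impact vy=-12.744
  bounce: vy ← 0.8·12.744 = 10.195
Arc 4: start y=0.000, vy=10.195 → t=2.039, apex=5.197, x_land=92.796, impact vy=-10.195
  bounce: vy ← 0.8·10.195 = 8.156

1 3.143 19.826 26.718
2 3.186 12.688 53.799
3 2.549 8.121 75.464
4 2.039 5.197 92.796
final: 92.796 8.156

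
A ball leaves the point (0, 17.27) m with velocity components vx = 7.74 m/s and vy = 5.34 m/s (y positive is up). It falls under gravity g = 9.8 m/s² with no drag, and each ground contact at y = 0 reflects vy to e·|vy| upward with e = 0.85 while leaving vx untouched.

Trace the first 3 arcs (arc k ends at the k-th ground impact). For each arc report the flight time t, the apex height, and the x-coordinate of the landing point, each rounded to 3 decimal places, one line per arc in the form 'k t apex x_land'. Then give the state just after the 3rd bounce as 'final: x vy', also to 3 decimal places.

Arc 1: start y=17.270, vy=5.340 → t=2.500, apex=18.725, x_land=19.348, impact vy=-19.157
  bounce: vy ← 0.85·19.157 = 16.284
Arc 2: start y=0.000, vy=16.284 → t=3.323, apex=13.529, x_land=45.070, impact vy=-16.284
  bounce: vy ← 0.85·16.284 = 13.841
Arc 3: start y=0.000, vy=13.841 → t=2.825, apex=9.775, x_land=66.933, impact vy=-13.841
  bounce: vy ← 0.85·13.841 = 11.765

1 2.500 18.725 19.348
2 3.323 13.529 45.070
3 2.825 9.775 66.933
final: 66.933 11.765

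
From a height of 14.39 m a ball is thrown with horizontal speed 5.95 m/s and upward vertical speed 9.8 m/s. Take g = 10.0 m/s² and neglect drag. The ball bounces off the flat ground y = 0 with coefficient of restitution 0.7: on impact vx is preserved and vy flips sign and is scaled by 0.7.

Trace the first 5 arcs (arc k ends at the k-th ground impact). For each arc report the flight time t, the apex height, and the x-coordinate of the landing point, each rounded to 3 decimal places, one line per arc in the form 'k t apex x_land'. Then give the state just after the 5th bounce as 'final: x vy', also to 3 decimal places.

Arc 1: start y=14.390, vy=9.800 → t=2.939, apex=19.192, x_land=17.488, impact vy=-19.592
  bounce: vy ← 0.7·19.592 = 13.714
Arc 2: start y=0.000, vy=13.714 → t=2.743, apex=9.404, x_land=33.808, impact vy=-13.714
  bounce: vy ← 0.7·13.714 = 9.600
Arc 3: start y=0.000, vy=9.600 → t=1.920, apex=4.608, x_land=45.232, impact vy=-9.600
  bounce: vy ← 0.7·9.600 = 6.720
Arc 4: start y=0.000, vy=6.720 → t=1.344, apex=2.258, x_land=53.229, impact vy=-6.720
  bounce: vy ← 0.7·6.720 = 4.704
Arc 5: start y=0.000, vy=4.704 → t=0.941, apex=1.106, x_land=58.827, impact vy=-4.704
  bounce: vy ← 0.7·4.704 = 3.293

1 2.939 19.192 17.488
2 2.743 9.404 33.808
3 1.920 4.608 45.232
4 1.344 2.258 53.229
5 0.941 1.106 58.827
final: 58.827 3.293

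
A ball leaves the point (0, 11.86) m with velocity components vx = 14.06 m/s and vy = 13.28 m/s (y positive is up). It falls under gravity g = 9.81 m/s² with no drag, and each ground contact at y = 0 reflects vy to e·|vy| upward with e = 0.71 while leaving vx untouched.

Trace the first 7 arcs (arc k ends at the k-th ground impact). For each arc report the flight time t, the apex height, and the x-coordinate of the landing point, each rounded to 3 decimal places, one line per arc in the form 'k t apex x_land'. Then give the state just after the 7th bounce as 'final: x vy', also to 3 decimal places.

1 3.415 20.849 48.020
2 2.928 10.510 89.182
3 2.079 5.298 118.407
4 1.476 2.671 139.157
5 1.048 1.346 153.889
6 0.744 0.679 164.349
7 0.528 0.342 171.775
final: 171.775 1.839

Arc 1: start y=11.860, vy=13.280 → t=3.415, apex=20.849, x_land=48.020, impact vy=-20.225
  bounce: vy ← 0.71·20.225 = 14.360
Arc 2: start y=0.000, vy=14.360 → t=2.928, apex=10.510, x_land=89.182, impact vy=-14.360
  bounce: vy ← 0.71·14.360 = 10.195
Arc 3: start y=0.000, vy=10.195 → t=2.079, apex=5.298, x_land=118.407, impact vy=-10.195
  bounce: vy ← 0.71·10.195 = 7.239
Arc 4: start y=0.000, vy=7.239 → t=1.476, apex=2.671, x_land=139.157, impact vy=-7.239
  bounce: vy ← 0.71·7.239 = 5.140
Arc 5: start y=0.000, vy=5.140 → t=1.048, apex=1.346, x_land=153.889, impact vy=-5.140
  bounce: vy ← 0.71·5.140 = 3.649
Arc 6: start y=0.000, vy=3.649 → t=0.744, apex=0.679, x_land=164.349, impact vy=-3.649
  bounce: vy ← 0.71·3.649 = 2.591
Arc 7: start y=0.000, vy=2.591 → t=0.528, apex=0.342, x_land=171.775, impact vy=-2.591
  bounce: vy ← 0.71·2.591 = 1.839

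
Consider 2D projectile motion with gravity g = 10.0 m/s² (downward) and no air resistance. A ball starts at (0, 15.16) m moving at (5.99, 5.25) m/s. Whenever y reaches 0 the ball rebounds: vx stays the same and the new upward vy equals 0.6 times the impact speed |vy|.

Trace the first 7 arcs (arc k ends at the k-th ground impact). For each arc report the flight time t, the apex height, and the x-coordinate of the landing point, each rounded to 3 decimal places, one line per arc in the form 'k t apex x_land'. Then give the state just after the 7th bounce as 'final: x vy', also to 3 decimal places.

Arc 1: start y=15.160, vy=5.250 → t=2.344, apex=16.538, x_land=14.039, impact vy=-18.187
  bounce: vy ← 0.6·18.187 = 10.912
Arc 2: start y=0.000, vy=10.912 → t=2.182, apex=5.954, x_land=27.111, impact vy=-10.912
  bounce: vy ← 0.6·10.912 = 6.547
Arc 3: start y=0.000, vy=6.547 → t=1.309, apex=2.143, x_land=34.955, impact vy=-6.547
  bounce: vy ← 0.6·6.547 = 3.928
Arc 4: start y=0.000, vy=3.928 → t=0.786, apex=0.772, x_land=39.661, impact vy=-3.928
  bounce: vy ← 0.6·3.928 = 2.357
Arc 5: start y=0.000, vy=2.357 → t=0.471, apex=0.278, x_land=42.485, impact vy=-2.357
  bounce: vy ← 0.6·2.357 = 1.414
Arc 6: start y=0.000, vy=1.414 → t=0.283, apex=0.100, x_land=44.179, impact vy=-1.414
  bounce: vy ← 0.6·1.414 = 0.849
Arc 7: start y=0.000, vy=0.849 → t=0.170, apex=0.036, x_land=45.196, impact vy=-0.849
  bounce: vy ← 0.6·0.849 = 0.509

1 2.344 16.538 14.039
2 2.182 5.954 27.111
3 1.309 2.143 34.955
4 0.786 0.772 39.661
5 0.471 0.278 42.485
6 0.283 0.100 44.179
7 0.170 0.036 45.196
final: 45.196 0.509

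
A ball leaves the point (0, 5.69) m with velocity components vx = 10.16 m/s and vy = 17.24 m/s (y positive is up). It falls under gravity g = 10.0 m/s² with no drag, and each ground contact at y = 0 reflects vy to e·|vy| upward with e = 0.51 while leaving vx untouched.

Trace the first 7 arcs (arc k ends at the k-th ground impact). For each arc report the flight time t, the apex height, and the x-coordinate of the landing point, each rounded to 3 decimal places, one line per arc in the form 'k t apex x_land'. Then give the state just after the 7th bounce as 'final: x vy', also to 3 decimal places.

1 3.751 20.551 38.114
2 2.068 5.345 59.124
3 1.055 1.390 69.839
4 0.538 0.362 75.303
5 0.274 0.094 78.090
6 0.140 0.024 79.512
7 0.071 0.006 80.237
final: 80.237 0.182

Arc 1: start y=5.690, vy=17.240 → t=3.751, apex=20.551, x_land=38.114, impact vy=-20.274
  bounce: vy ← 0.51·20.274 = 10.340
Arc 2: start y=0.000, vy=10.340 → t=2.068, apex=5.345, x_land=59.124, impact vy=-10.340
  bounce: vy ← 0.51·10.340 = 5.273
Arc 3: start y=0.000, vy=5.273 → t=1.055, apex=1.390, x_land=69.839, impact vy=-5.273
  bounce: vy ← 0.51·5.273 = 2.689
Arc 4: start y=0.000, vy=2.689 → t=0.538, apex=0.362, x_land=75.303, impact vy=-2.689
  bounce: vy ← 0.51·2.689 = 1.372
Arc 5: start y=0.000, vy=1.372 → t=0.274, apex=0.094, x_land=78.090, impact vy=-1.372
  bounce: vy ← 0.51·1.372 = 0.699
Arc 6: start y=0.000, vy=0.699 → t=0.140, apex=0.024, x_land=79.512, impact vy=-0.699
  bounce: vy ← 0.51·0.699 = 0.357
Arc 7: start y=0.000, vy=0.357 → t=0.071, apex=0.006, x_land=80.237, impact vy=-0.357
  bounce: vy ← 0.51·0.357 = 0.182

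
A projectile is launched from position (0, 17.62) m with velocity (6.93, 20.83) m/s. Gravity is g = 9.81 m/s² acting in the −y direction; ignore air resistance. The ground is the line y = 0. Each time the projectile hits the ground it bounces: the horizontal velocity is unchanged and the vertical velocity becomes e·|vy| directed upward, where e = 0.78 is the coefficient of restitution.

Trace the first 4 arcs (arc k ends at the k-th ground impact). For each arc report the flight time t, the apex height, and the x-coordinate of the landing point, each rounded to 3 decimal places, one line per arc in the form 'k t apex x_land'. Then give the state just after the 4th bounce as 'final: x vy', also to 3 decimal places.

1 4.970 39.735 34.439
2 4.440 24.175 65.209
3 3.463 14.708 89.209
4 2.701 8.948 107.929
final: 107.929 10.335

Arc 1: start y=17.620, vy=20.830 → t=4.970, apex=39.735, x_land=34.439, impact vy=-27.921
  bounce: vy ← 0.78·27.921 = 21.779
Arc 2: start y=0.000, vy=21.779 → t=4.440, apex=24.175, x_land=65.209, impact vy=-21.779
  bounce: vy ← 0.78·21.779 = 16.987
Arc 3: start y=0.000, vy=16.987 → t=3.463, apex=14.708, x_land=89.209, impact vy=-16.987
  bounce: vy ← 0.78·16.987 = 13.250
Arc 4: start y=0.000, vy=13.250 → t=2.701, apex=8.948, x_land=107.929, impact vy=-13.250
  bounce: vy ← 0.78·13.250 = 10.335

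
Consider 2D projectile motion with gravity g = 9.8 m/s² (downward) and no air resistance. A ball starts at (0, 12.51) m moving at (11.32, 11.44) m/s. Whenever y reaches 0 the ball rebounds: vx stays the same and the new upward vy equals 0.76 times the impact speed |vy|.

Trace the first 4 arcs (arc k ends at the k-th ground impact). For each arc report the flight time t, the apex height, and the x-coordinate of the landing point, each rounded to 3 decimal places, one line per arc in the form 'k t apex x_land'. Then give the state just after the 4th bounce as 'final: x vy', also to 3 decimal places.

Arc 1: start y=12.510, vy=11.440 → t=3.146, apex=19.187, x_land=35.615, impact vy=-19.393
  bounce: vy ← 0.76·19.393 = 14.738
Arc 2: start y=0.000, vy=14.738 → t=3.008, apex=11.083, x_land=69.663, impact vy=-14.738
  bounce: vy ← 0.76·14.738 = 11.201
Arc 3: start y=0.000, vy=11.201 → t=2.286, apex=6.401, x_land=95.540, impact vy=-11.201
  bounce: vy ← 0.76·11.201 = 8.513
Arc 4: start y=0.000, vy=8.513 → t=1.737, apex=3.697, x_land=115.206, impact vy=-8.513
  bounce: vy ← 0.76·8.513 = 6.470

1 3.146 19.187 35.615
2 3.008 11.083 69.663
3 2.286 6.401 95.540
4 1.737 3.697 115.206
final: 115.206 6.470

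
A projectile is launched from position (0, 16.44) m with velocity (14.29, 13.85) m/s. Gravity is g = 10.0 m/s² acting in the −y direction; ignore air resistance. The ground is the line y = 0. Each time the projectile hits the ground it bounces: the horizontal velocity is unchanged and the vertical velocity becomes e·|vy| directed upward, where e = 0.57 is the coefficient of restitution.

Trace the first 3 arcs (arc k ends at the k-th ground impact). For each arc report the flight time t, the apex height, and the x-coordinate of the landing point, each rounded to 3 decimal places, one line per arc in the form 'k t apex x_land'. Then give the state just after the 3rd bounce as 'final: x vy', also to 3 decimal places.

1 3.667 26.031 52.397
2 2.601 8.458 89.568
3 1.483 2.748 110.755
final: 110.755 4.226

Arc 1: start y=16.440, vy=13.850 → t=3.667, apex=26.031, x_land=52.397, impact vy=-22.817
  bounce: vy ← 0.57·22.817 = 13.006
Arc 2: start y=0.000, vy=13.006 → t=2.601, apex=8.458, x_land=89.568, impact vy=-13.006
  bounce: vy ← 0.57·13.006 = 7.413
Arc 3: start y=0.000, vy=7.413 → t=1.483, apex=2.748, x_land=110.755, impact vy=-7.413
  bounce: vy ← 0.57·7.413 = 4.226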